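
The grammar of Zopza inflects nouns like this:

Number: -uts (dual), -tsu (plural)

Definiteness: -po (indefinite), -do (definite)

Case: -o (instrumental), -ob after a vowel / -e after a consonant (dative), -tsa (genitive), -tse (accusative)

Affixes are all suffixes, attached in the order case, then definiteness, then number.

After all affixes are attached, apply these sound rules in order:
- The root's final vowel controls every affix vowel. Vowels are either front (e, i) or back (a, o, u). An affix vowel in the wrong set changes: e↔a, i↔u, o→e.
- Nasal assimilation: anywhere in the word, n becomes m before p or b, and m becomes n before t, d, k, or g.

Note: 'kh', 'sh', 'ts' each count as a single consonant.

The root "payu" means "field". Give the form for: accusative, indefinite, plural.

Attach case accusative -tse → payutse.
Attach definiteness indefinite -po → payutsepo.
Attach number plural -tsu → payutsepotsu.
Apply vowel harmony: payutsepotsu → payutsapotsu.
Nasal assimilation: no change.

payutsapotsu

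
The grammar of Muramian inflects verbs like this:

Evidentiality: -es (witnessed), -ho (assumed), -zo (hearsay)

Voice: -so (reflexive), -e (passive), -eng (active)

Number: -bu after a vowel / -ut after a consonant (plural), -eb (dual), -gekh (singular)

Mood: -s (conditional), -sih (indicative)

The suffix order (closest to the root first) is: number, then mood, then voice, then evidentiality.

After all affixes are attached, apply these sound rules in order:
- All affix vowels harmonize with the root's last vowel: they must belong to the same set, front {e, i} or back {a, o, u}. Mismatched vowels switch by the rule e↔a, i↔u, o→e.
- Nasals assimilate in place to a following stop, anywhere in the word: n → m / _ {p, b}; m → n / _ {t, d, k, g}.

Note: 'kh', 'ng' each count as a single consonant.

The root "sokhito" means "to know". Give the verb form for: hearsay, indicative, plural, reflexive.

sokhitobusuhsozo

Attach number plural -bu (after vowel 'o') → sokhitobu.
Attach mood indicative -sih → sokhitobusih.
Attach voice reflexive -so → sokhitobusihso.
Attach evidentiality hearsay -zo → sokhitobusihsozo.
Apply vowel harmony: sokhitobusihsozo → sokhitobusuhsozo.
Nasal assimilation: no change.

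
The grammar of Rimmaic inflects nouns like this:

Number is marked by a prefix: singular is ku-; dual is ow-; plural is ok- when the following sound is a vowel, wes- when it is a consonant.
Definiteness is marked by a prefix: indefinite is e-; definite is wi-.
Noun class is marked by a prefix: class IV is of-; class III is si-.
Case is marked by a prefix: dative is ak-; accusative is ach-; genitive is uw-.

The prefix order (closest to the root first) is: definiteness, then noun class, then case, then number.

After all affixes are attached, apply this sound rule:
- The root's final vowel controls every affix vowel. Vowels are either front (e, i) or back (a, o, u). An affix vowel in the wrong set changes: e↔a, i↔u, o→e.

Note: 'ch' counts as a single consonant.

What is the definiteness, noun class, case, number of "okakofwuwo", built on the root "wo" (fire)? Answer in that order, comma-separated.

definite, class IV, dative, plural

Segment: ok-ak-of-wi-wo.
definiteness: wi- → definite.
noun class: of- → class IV.
case: ak- → dative.
number: ok/wes- → plural.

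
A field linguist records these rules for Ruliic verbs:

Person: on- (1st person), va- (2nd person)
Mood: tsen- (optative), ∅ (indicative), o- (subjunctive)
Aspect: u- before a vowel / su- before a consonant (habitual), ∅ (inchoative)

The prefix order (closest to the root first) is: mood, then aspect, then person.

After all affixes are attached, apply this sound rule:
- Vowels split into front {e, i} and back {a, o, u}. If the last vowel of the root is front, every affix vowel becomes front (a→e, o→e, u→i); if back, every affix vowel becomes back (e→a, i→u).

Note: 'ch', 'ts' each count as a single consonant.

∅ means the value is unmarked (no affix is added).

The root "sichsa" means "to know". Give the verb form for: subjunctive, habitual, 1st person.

Attach mood subjunctive o- → osichsa.
Attach aspect habitual u- (before vowel 'o') → uosichsa.
Attach person 1st person on- → onuosichsa.
Vowel harmony: no change.

onuosichsa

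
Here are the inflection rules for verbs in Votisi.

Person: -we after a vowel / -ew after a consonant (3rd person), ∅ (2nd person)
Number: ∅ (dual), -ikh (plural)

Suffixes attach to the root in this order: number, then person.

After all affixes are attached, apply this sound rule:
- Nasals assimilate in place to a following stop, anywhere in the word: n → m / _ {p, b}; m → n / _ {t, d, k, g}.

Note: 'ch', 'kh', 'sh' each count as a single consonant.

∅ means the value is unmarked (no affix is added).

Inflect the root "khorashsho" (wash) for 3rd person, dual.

khorashshowe

number = dual: zero marking, form stays khorashsho.
Attach person 3rd person -we (after vowel 'o') → khorashshowe.
Nasal assimilation: no change.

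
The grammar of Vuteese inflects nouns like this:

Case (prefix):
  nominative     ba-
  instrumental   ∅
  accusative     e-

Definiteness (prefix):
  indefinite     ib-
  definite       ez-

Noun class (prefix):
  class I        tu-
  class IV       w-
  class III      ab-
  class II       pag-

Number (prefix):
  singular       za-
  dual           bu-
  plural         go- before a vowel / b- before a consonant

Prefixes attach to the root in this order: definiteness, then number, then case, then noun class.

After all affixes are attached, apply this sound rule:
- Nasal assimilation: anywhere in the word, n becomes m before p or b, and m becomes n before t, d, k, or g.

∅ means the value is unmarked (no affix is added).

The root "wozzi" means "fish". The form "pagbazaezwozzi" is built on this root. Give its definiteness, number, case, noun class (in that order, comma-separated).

definite, singular, nominative, class II

Segment: pag-ba-za-ez-wozzi.
definiteness: ez- → definite.
number: za- → singular.
case: ba- → nominative.
noun class: pag- → class II.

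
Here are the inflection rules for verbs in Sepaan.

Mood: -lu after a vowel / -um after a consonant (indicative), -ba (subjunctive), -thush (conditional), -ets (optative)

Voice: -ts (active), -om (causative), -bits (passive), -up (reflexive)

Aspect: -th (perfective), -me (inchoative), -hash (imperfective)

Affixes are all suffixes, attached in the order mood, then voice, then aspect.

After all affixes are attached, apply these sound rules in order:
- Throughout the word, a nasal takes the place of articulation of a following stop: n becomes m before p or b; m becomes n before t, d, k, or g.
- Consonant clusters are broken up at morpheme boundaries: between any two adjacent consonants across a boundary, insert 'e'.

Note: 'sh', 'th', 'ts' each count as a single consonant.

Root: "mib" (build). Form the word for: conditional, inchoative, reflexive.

mibethushupeme

Attach mood conditional -thush → mibthush.
Attach voice reflexive -up → mibthushup.
Attach aspect inchoative -me → mibthushupme.
Nasal assimilation: no change.
Apply epenthesis: mibthushupme → mibethushupeme.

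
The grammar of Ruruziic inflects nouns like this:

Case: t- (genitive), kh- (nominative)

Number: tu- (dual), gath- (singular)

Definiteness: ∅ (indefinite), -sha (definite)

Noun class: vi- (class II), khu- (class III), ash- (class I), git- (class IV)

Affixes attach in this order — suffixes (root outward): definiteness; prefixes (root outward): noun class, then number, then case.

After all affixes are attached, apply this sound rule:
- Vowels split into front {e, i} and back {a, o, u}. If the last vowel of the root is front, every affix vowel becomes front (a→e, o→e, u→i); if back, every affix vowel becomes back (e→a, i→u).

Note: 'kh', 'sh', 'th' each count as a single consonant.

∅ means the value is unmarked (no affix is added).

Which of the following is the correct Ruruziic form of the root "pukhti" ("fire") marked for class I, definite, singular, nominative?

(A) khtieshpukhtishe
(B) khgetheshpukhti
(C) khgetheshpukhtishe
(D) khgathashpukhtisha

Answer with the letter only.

Attach noun class class I ash- → ashpukhti.
Attach definiteness definite -sha → ashpukhtisha.
Attach number singular gath- → gathashpukhtisha.
Attach case nominative kh- → khgathashpukhtisha.
Apply vowel harmony: khgathashpukhtisha → khgetheshpukhtishe.
So the correct form is khgetheshpukhtishe, option (C).
(B) khgetheshpukhti is wrong: it uses indefinite instead of definite for definiteness.
(D) khgathashpukhtisha is wrong: it fails to apply the sound rule(s).
(A) khtieshpukhtishe is wrong: it uses dual instead of singular for number.

C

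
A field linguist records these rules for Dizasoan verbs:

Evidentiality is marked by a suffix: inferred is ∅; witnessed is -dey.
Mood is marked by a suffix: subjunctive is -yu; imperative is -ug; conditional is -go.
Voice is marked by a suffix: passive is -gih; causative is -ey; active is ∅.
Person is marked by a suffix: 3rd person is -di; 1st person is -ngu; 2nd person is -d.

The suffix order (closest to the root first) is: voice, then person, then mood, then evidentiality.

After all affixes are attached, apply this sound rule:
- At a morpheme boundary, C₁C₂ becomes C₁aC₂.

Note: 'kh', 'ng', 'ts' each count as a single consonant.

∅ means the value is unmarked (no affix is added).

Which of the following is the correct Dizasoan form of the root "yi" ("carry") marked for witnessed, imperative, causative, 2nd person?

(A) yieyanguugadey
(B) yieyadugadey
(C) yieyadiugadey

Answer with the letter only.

Attach voice causative -ey → yiey.
Attach person 2nd person -d → yieyd.
Attach mood imperative -ug → yieydug.
Attach evidentiality witnessed -dey → yieydugdey.
Apply epenthesis: yieydugdey → yieyadugadey.
So the correct form is yieyadugadey, option (B).
(A) yieyanguugadey is wrong: it uses 1st person instead of 2nd person for person.
(C) yieyadiugadey is wrong: it uses 3rd person instead of 2nd person for person.

B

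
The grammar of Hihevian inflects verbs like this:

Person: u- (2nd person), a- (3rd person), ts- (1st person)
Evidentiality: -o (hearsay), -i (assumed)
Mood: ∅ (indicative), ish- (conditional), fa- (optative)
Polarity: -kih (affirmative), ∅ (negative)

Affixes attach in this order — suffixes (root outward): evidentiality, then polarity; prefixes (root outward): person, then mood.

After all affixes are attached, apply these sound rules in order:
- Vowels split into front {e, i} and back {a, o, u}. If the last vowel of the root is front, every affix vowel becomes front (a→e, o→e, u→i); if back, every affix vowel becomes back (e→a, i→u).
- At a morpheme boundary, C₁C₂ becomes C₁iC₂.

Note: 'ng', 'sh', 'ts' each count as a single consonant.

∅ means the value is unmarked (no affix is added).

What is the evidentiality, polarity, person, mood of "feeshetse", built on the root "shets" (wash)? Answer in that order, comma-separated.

hearsay, negative, 3rd person, optative

Segment: fa-a-shets-o.
evidentiality: -o → hearsay.
polarity: ∅ → negative.
person: a- → 3rd person.
mood: fa- → optative.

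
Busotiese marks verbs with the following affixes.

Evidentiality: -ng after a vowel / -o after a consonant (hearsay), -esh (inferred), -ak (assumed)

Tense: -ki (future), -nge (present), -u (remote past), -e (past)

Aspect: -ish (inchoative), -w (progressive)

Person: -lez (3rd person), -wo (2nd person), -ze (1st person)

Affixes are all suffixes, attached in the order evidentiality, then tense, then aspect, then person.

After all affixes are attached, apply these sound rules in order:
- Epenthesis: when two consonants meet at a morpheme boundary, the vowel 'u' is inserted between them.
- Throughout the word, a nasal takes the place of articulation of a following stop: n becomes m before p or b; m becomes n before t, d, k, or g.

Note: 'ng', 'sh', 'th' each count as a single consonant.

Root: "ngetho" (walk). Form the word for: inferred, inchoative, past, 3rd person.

Attach evidentiality inferred -esh → ngethoesh.
Attach tense past -e → ngethoeshe.
Attach aspect inchoative -ish → ngethoesheish.
Attach person 3rd person -lez → ngethoesheishlez.
Apply epenthesis: ngethoesheishlez → ngethoesheishulez.
Nasal assimilation: no change.

ngethoesheishulez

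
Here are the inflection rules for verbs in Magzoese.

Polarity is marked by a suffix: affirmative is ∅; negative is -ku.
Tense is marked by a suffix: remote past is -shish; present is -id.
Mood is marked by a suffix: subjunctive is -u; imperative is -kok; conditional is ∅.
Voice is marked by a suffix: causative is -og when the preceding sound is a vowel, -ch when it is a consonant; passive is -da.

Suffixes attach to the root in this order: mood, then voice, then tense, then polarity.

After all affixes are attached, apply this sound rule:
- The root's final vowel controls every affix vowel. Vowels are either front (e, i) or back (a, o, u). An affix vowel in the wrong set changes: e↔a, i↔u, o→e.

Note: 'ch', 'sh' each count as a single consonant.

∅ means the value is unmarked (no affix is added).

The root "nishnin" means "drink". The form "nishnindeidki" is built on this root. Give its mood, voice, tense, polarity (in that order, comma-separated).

Segment: nishnin-da-id-ku.
mood: ∅ → conditional.
voice: -da → passive.
tense: -id → present.
polarity: -ku → negative.

conditional, passive, present, negative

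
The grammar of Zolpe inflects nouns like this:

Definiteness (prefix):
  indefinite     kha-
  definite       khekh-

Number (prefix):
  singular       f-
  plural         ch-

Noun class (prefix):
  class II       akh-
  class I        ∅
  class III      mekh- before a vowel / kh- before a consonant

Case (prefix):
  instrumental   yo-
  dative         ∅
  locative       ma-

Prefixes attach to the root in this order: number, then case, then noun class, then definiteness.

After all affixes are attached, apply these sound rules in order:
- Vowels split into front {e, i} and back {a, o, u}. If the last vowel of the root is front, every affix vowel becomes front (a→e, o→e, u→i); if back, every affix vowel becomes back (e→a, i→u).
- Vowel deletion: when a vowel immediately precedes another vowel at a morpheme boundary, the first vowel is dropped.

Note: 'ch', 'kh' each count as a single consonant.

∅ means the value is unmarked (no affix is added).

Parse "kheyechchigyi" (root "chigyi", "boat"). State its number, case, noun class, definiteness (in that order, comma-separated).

Segment: kha-yo-ch-chigyi.
number: ch- → plural.
case: yo- → instrumental.
noun class: ∅ → class I.
definiteness: kha- → indefinite.

plural, instrumental, class I, indefinite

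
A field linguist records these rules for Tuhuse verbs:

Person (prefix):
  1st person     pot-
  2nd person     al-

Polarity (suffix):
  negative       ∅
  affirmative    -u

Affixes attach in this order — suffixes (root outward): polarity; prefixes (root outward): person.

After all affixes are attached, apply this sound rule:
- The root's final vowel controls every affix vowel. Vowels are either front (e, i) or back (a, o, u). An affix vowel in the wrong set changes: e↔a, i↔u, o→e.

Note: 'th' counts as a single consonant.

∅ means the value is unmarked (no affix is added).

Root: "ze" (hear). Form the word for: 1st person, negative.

Attach person 1st person pot- → potze.
polarity = negative: zero marking, form stays potze.
Apply vowel harmony: potze → petze.

petze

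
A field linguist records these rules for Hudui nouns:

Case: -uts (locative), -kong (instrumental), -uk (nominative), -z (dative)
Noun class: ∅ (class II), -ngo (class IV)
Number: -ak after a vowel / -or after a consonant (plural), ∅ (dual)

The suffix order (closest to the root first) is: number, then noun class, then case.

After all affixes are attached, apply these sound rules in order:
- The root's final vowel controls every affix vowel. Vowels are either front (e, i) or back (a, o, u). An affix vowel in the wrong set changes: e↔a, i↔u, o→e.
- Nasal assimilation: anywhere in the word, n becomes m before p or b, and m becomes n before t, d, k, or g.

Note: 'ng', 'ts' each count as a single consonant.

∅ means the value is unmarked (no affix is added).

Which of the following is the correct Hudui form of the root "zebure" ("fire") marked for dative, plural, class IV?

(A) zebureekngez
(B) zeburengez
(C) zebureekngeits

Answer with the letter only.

A

Attach number plural -ak (after vowel 'e') → zebureak.
Attach noun class class IV -ngo → zebureakngo.
Attach case dative -z → zebureakngoz.
Apply vowel harmony: zebureakngoz → zebureekngez.
Nasal assimilation: no change.
So the correct form is zebureekngez, option (A).
(B) zeburengez is wrong: it uses dual instead of plural for number.
(C) zebureekngeits is wrong: it uses locative instead of dative for case.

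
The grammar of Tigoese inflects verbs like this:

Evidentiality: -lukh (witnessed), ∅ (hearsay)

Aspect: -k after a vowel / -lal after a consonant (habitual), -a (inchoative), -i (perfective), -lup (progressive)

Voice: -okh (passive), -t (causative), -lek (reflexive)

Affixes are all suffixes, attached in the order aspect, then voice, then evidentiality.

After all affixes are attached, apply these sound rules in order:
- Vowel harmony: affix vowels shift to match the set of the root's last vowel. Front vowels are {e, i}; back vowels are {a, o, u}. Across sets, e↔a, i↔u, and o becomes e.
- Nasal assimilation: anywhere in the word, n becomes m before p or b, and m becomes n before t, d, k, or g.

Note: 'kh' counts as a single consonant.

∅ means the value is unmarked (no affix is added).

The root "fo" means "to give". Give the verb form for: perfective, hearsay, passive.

fouokh

Attach aspect perfective -i → foi.
Attach voice passive -okh → foiokh.
evidentiality = hearsay: zero marking, form stays foiokh.
Apply vowel harmony: foiokh → fouokh.
Nasal assimilation: no change.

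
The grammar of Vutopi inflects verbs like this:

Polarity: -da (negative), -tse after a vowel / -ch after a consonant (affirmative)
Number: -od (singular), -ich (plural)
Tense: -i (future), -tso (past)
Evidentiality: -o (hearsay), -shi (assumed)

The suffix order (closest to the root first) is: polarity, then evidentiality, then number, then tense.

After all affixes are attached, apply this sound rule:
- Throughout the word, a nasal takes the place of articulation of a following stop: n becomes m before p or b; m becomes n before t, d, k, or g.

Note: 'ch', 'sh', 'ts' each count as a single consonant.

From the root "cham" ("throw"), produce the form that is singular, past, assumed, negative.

chandashiodtso

Attach polarity negative -da → chamda.
Attach evidentiality assumed -shi → chamdashi.
Attach number singular -od → chamdashiod.
Attach tense past -tso → chamdashiodtso.
Apply nasal assimilation: chamdashiodtso → chandashiodtso.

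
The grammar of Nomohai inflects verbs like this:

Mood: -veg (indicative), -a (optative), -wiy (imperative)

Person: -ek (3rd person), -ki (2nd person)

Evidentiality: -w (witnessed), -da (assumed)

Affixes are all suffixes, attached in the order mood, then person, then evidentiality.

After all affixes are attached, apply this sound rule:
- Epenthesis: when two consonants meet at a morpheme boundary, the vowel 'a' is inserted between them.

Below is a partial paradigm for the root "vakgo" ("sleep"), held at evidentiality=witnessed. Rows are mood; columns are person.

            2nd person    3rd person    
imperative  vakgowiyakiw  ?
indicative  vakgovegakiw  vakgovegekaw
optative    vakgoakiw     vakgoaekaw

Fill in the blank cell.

Attach mood imperative -wiy → vakgowiy.
Attach person 3rd person -ek → vakgowiyek.
Attach evidentiality witnessed -w → vakgowiyekw.
Apply epenthesis: vakgowiyekw → vakgowiyekaw.

vakgowiyekaw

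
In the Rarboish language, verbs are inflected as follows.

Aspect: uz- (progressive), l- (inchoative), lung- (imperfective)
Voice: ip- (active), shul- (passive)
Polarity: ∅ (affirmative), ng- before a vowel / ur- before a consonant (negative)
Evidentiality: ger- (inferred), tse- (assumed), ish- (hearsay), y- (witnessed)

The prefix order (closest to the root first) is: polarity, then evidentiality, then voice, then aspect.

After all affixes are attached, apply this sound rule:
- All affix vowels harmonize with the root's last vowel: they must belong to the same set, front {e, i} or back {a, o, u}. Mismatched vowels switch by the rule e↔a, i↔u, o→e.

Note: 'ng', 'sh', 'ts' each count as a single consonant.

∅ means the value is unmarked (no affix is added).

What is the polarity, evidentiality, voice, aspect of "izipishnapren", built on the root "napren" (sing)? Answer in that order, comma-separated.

affirmative, hearsay, active, progressive

Segment: uz-ip-ish-napren.
polarity: ∅ → affirmative.
evidentiality: ish- → hearsay.
voice: ip- → active.
aspect: uz- → progressive.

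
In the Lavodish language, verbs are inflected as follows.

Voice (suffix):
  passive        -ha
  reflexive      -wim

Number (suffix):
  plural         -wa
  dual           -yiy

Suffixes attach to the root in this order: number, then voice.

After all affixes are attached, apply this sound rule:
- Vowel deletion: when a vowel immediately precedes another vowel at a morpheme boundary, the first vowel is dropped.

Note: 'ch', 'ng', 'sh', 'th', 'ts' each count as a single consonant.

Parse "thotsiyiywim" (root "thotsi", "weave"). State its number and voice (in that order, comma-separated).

dual, reflexive

Segment: thotsi-yiy-wim.
number: -yiy → dual.
voice: -wim → reflexive.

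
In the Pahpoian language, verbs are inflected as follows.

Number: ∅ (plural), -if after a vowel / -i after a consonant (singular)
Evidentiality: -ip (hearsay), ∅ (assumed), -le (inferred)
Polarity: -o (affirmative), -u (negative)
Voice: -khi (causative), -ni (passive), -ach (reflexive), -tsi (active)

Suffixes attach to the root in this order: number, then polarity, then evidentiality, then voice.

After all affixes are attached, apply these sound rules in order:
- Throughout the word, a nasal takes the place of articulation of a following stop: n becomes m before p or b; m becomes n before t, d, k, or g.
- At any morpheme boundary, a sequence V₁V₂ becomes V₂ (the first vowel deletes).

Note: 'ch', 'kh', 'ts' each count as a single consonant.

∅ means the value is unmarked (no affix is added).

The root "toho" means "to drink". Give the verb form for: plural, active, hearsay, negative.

tohiptsi

number = plural: zero marking, form stays toho.
Attach polarity negative -u → tohou.
Attach evidentiality hearsay -ip → tohouip.
Attach voice active -tsi → tohouiptsi.
Nasal assimilation: no change.
Apply vowel deletion: tohouiptsi → tohiptsi.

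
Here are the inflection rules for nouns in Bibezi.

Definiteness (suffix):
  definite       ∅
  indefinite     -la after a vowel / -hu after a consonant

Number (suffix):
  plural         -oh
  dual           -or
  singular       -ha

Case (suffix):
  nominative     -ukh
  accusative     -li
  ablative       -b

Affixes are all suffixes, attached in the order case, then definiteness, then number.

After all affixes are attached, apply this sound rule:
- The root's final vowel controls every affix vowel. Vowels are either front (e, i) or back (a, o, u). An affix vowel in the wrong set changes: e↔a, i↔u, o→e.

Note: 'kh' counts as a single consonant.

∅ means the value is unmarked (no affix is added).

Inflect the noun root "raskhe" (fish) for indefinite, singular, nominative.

Attach case nominative -ukh → raskheukh.
Attach definiteness indefinite -hu (after consonant 'kh') → raskheukhhu.
Attach number singular -ha → raskheukhhuha.
Apply vowel harmony: raskheukhhuha → raskheikhhihe.

raskheikhhihe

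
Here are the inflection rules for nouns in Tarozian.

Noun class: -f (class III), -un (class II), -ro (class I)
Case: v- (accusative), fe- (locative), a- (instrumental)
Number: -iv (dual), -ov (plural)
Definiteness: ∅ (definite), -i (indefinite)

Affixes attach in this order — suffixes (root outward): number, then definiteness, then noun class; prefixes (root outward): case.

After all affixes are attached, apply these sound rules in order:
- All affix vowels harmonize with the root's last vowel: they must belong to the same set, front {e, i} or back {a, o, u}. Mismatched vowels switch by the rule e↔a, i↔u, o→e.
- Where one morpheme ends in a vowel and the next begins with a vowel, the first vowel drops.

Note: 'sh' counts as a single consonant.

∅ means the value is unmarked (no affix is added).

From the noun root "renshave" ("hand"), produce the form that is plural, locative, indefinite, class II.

ferenshavevin

Attach number plural -ov → renshaveov.
Attach definiteness indefinite -i → renshaveovi.
Attach noun class class II -un → renshaveoviun.
Attach case locative fe- → ferenshaveoviun.
Apply vowel harmony: ferenshaveoviun → ferenshaveeviin.
Apply vowel deletion: ferenshaveeviin → ferenshavevin.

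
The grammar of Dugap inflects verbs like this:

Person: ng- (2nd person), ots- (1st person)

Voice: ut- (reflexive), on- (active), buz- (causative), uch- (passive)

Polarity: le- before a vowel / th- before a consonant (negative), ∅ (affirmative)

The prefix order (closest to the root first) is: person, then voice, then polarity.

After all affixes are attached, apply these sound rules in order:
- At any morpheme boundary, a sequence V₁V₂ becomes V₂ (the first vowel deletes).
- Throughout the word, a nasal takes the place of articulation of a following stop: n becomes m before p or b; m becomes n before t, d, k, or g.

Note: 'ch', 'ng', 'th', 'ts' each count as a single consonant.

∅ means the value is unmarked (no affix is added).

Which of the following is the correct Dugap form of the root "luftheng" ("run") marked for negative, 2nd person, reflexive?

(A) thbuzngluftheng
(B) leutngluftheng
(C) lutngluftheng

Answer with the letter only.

C

Attach person 2nd person ng- → ngluftheng.
Attach voice reflexive ut- → utngluftheng.
Attach polarity negative le- (before vowel 'u') → leutngluftheng.
Apply vowel deletion: leutngluftheng → lutngluftheng.
Nasal assimilation: no change.
So the correct form is lutngluftheng, option (C).
(A) thbuzngluftheng is wrong: it uses causative instead of reflexive for voice.
(B) leutngluftheng is wrong: it fails to apply the sound rule(s).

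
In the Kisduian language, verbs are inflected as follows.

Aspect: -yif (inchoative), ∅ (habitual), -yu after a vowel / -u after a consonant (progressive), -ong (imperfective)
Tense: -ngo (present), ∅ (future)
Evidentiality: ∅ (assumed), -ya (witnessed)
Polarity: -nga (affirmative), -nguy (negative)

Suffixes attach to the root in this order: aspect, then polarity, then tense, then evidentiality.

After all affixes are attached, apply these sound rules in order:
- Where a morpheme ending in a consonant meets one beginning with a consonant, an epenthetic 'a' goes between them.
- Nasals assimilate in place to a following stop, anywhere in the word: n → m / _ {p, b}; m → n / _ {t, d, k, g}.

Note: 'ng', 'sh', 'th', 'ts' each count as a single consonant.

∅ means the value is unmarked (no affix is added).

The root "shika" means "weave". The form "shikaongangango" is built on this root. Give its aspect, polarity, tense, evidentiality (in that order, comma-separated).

imperfective, affirmative, present, assumed

Segment: shika-ong-nga-ngo.
aspect: -ong → imperfective.
polarity: -nga → affirmative.
tense: -ngo → present.
evidentiality: ∅ → assumed.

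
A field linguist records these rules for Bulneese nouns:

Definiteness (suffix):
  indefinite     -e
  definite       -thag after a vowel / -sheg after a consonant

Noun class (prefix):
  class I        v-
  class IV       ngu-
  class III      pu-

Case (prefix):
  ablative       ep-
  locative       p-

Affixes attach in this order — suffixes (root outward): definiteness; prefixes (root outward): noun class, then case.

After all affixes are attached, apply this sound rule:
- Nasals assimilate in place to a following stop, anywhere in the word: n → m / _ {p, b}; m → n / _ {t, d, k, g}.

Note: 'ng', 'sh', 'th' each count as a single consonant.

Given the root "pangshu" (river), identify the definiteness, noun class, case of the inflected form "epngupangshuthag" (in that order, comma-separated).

definite, class IV, ablative

Segment: ep-ngu-pangshu-thag.
definiteness: -thag/sheg → definite.
noun class: ngu- → class IV.
case: ep- → ablative.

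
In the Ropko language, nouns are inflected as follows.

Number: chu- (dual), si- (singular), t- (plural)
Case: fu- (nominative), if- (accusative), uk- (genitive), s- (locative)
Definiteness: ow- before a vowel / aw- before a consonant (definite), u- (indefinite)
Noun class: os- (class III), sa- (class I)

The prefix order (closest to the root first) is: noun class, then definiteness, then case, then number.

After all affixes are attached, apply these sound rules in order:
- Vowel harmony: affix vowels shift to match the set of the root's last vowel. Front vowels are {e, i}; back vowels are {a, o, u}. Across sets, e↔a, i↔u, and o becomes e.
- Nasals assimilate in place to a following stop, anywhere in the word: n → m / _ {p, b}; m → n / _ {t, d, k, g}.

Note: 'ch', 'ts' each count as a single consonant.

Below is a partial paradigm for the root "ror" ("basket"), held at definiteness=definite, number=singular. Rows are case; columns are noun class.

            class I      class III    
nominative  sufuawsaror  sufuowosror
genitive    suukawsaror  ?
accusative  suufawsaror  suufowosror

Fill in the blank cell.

suukowosror

Attach noun class class III os- → osror.
Attach definiteness definite ow- (before vowel 'o') → owosror.
Attach case genitive uk- → ukowosror.
Attach number singular si- → siukowosror.
Apply vowel harmony: siukowosror → suukowosror.
Nasal assimilation: no change.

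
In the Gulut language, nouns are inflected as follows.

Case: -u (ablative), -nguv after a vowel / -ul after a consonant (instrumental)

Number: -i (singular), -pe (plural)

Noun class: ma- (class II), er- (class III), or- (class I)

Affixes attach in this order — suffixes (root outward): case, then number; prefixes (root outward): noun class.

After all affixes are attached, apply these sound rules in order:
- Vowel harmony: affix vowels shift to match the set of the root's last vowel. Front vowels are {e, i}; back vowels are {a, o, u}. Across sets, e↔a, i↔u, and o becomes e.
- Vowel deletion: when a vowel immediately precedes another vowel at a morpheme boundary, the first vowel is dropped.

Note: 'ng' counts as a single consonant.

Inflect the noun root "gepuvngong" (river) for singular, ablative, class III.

Attach case ablative -u → gepuvngongu.
Attach number singular -i → gepuvngongui.
Attach noun class class III er- → ergepuvngongui.
Apply vowel harmony: ergepuvngongui → argepuvngonguu.
Apply vowel deletion: argepuvngonguu → argepuvngongu.

argepuvngongu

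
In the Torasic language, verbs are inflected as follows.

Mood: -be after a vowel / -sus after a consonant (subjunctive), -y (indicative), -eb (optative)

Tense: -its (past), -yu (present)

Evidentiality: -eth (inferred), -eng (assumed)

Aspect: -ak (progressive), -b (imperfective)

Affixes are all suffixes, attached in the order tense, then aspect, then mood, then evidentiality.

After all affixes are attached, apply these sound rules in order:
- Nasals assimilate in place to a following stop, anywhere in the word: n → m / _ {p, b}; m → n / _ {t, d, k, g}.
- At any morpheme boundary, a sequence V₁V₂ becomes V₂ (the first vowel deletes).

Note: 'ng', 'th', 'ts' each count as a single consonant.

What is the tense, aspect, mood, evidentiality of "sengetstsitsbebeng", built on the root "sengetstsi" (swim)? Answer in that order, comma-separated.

past, imperfective, optative, assumed

Segment: sengetstsi-its-b-eb-eng.
tense: -its → past.
aspect: -b → imperfective.
mood: -eb → optative.
evidentiality: -eng → assumed.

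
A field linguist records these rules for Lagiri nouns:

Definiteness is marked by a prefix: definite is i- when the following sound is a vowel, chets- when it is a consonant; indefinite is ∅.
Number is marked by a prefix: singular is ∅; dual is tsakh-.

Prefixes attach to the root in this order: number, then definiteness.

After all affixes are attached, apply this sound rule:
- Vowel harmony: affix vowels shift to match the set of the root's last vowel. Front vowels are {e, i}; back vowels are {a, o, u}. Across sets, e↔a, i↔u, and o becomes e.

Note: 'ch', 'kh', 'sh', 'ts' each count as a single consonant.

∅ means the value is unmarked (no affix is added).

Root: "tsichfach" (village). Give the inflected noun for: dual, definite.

Attach number dual tsakh- → tsakhtsichfach.
Attach definiteness definite chets- (before consonant 'ts') → chetstsakhtsichfach.
Apply vowel harmony: chetstsakhtsichfach → chatstsakhtsichfach.

chatstsakhtsichfach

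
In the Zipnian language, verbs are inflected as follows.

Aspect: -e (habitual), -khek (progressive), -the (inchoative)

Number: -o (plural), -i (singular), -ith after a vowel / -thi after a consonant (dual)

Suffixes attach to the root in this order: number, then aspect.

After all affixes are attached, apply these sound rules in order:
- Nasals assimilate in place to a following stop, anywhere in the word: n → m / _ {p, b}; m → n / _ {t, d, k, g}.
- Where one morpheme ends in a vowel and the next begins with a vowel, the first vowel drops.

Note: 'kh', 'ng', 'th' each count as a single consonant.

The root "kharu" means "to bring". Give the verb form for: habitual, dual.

Attach number dual -ith (after vowel 'u') → kharuith.
Attach aspect habitual -e → kharuithe.
Nasal assimilation: no change.
Apply vowel deletion: kharuithe → kharithe.

kharithe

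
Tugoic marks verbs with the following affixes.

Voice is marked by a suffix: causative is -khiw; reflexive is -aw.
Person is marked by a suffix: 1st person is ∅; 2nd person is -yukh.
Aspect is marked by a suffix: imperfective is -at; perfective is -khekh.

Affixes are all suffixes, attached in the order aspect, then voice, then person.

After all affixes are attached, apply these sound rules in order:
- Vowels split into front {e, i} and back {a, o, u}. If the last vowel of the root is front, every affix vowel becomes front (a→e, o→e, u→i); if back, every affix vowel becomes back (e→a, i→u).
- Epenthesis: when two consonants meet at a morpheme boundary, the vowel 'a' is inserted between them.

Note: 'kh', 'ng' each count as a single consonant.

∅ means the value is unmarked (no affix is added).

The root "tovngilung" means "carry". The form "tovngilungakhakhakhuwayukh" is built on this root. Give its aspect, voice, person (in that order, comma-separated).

perfective, causative, 2nd person

Segment: tovngilung-khekh-khiw-yukh.
aspect: -khekh → perfective.
voice: -khiw → causative.
person: -yukh → 2nd person.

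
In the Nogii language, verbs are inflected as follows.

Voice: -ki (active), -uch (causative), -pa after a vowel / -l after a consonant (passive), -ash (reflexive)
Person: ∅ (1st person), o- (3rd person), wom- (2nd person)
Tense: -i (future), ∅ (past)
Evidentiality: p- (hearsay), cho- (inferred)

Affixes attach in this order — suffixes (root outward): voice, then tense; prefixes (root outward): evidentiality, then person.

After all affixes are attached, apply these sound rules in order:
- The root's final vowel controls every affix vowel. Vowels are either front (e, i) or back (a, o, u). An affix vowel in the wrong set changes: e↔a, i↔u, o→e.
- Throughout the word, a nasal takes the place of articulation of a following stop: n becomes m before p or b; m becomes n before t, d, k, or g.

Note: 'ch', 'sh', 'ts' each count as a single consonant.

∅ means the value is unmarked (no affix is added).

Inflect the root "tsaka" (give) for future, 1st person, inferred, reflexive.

chotsakaashu

Attach voice reflexive -ash → tsakaash.
Attach evidentiality inferred cho- → chotsakaash.
Attach tense future -i → chotsakaashi.
person = 1st person: zero marking, form stays chotsakaashi.
Apply vowel harmony: chotsakaashi → chotsakaashu.
Nasal assimilation: no change.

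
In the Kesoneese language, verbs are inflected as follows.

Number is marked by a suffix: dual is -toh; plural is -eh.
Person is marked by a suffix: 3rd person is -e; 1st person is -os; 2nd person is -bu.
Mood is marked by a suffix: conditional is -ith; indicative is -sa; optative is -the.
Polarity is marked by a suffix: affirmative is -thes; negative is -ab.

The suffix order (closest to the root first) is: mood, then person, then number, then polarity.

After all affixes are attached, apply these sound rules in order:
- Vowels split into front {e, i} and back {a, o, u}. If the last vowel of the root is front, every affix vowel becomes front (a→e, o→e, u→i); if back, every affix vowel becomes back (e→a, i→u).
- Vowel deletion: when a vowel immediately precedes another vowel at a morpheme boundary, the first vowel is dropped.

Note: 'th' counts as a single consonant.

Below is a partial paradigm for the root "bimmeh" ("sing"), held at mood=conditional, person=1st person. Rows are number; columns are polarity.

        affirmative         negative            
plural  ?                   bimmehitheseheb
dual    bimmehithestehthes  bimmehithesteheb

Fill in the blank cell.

bimmehithesehthes

Attach mood conditional -ith → bimmehith.
Attach person 1st person -os → bimmehithos.
Attach number plural -eh → bimmehithoseh.
Attach polarity affirmative -thes → bimmehithosehthes.
Apply vowel harmony: bimmehithosehthes → bimmehithesehthes.
Vowel deletion: no change.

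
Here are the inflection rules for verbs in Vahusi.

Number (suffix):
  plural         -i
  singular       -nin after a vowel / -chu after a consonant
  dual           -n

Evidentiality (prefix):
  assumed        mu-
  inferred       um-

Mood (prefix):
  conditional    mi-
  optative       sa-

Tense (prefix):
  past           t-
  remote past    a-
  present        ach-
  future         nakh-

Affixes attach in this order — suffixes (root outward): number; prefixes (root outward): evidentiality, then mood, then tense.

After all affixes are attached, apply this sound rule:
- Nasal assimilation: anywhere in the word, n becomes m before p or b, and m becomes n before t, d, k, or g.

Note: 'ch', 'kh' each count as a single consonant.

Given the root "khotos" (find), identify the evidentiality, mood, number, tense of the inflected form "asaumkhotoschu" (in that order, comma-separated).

inferred, optative, singular, remote past

Segment: a-sa-um-khotos-chu.
evidentiality: um- → inferred.
mood: sa- → optative.
number: -nin/chu → singular.
tense: a- → remote past.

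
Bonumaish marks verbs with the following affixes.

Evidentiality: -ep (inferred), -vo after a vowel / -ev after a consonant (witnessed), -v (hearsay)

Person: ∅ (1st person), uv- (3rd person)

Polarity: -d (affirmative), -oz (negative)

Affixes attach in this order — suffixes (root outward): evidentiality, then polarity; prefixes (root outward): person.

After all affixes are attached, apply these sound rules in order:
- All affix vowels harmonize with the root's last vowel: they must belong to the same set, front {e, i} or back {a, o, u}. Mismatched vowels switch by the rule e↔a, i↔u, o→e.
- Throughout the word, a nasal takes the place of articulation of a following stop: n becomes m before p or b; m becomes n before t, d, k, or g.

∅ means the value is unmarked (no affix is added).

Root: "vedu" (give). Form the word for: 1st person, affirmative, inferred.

veduapd

Attach evidentiality inferred -ep → veduep.
person = 1st person: zero marking, form stays veduep.
Attach polarity affirmative -d → veduepd.
Apply vowel harmony: veduepd → veduapd.
Nasal assimilation: no change.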